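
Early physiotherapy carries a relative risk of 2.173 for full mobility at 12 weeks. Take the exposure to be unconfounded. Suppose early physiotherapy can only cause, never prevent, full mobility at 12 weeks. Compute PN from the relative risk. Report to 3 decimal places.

PN ≈ 0.540

Under exogeneity and monotonicity, PN = (RR − 1) / RR = 1 − 1/RR.
PN = (2.173 − 1) / 2.173 = 1.173 / 2.173 ≈ 0.5398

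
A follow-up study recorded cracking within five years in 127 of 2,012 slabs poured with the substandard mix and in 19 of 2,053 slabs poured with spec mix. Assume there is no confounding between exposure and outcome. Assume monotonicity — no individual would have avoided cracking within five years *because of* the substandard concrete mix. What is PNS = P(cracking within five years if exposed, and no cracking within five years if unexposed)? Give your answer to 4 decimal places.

PNS ≈ 0.0539

p₁ = P(outcome | exposed) = 127/2012 = 0.063121
p₀ = P(outcome | unexposed) = 19/2053 = 0.0092547
Under exogeneity and monotonicity, PNS = p₁ − p₀.
PNS = 0.063121 − 0.0092547 = 0.053867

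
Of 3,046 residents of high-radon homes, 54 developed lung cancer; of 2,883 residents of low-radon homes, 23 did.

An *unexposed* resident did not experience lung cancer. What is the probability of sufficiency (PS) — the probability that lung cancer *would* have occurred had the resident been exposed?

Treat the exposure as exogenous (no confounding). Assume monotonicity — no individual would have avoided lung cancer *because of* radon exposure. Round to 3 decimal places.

PS ≈ 0.010

p₁ = P(outcome | exposed) = 54/3046 = 0.017728
p₀ = P(outcome | unexposed) = 23/2883 = 0.0079778
Under exogeneity and monotonicity, PS = (p₁ − p₀) / (1 − p₀).
PS = (0.017728 − 0.0079778) / (1 − 0.0079778) = 0.0097504 / 0.99202 ≈ 0.0098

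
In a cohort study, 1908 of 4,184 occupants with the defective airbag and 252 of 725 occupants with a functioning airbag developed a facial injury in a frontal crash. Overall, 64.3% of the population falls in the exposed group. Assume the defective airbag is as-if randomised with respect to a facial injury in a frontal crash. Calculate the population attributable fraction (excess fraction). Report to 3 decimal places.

p₁ = P(outcome | exposed) = 1908/4184 = 0.45602
p₀ = P(outcome | unexposed) = 252/725 = 0.34759
Overall risk P(Y=1) = π·p₁ + (1−π)·p₀ = 0.643×0.45602 + 0.357×0.34759 = 0.41731.
Under exogeneity, PAF = [P(Y=1) − p₀] / P(Y=1).
PAF = (0.41731 − 0.34759) / 0.41731 ≈ 0.1671

PAF ≈ 0.167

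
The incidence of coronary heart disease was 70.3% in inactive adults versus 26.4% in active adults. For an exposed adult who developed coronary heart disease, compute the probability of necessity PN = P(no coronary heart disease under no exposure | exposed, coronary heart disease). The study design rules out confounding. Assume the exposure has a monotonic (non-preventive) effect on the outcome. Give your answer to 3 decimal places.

PN ≈ 0.624

p₁ = 0.703, p₀ = 0.264.
Under exogeneity and monotonicity, PN = (p₁ − p₀) / p₁.
PN = (0.703 − 0.264) / 0.703 = 0.439 / 0.703 ≈ 0.6245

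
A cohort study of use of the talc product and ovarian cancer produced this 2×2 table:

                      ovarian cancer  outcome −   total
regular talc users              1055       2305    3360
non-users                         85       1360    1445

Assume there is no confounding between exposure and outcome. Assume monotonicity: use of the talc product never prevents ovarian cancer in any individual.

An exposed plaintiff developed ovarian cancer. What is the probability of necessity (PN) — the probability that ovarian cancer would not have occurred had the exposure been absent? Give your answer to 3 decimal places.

p₁ = P(outcome | exposed) = 1055/3360 = 0.31399
p₀ = P(outcome | unexposed) = 85/1445 = 0.058824
Under exogeneity and monotonicity, PN = (p₁ − p₀)/p₁.
PN = (0.31399 − 0.058824) / 0.31399 ≈ 0.8127

PN ≈ 0.813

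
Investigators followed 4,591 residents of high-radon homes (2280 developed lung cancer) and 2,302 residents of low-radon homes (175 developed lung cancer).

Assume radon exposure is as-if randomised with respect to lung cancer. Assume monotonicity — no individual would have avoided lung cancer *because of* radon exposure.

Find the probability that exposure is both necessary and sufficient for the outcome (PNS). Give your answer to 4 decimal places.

PNS ≈ 0.4206

p₁ = P(outcome | exposed) = 2280/4591 = 0.49662
p₀ = P(outcome | unexposed) = 175/2302 = 0.076021
Under exogeneity and monotonicity, PNS = p₁ − p₀.
PNS = 0.49662 − 0.076021 = 0.4206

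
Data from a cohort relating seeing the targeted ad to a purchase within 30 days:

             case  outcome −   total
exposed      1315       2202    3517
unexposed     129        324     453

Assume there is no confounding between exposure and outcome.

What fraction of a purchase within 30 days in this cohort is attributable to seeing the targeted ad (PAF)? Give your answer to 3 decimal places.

PAF ≈ 0.217

p₁ = P(outcome | exposed) = 1315/3517 = 0.3739
p₀ = P(outcome | unexposed) = 129/453 = 0.28477
Exposure prevalence π = 3517/3970 = 0.88589; overall risk P(Y=1) = 0.36373.
Under exogeneity, PAF = [P(Y=1) − p₀]/P(Y=1).
PAF = (0.36373 − 0.28477) / 0.36373 ≈ 0.2171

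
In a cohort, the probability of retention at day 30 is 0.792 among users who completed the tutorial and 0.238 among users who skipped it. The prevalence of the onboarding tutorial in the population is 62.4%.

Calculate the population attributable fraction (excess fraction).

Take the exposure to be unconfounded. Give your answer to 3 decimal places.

PAF ≈ 0.592

Let p₁ = 0.792, p₀ = 0.238.
Overall risk P(Y=1) = π·p₁ + (1−π)·p₀ = 0.624×0.792 + 0.376×0.238 = 0.5837.
Under exogeneity, PAF = [P(Y=1) − p₀] / P(Y=1).
PAF = (0.5837 − 0.238) / 0.5837 ≈ 0.5923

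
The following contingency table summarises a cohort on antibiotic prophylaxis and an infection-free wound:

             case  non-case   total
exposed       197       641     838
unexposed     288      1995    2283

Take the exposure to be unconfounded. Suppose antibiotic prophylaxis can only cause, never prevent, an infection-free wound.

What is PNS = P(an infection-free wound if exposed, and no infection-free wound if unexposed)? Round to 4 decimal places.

PNS ≈ 0.1089

p₁ = P(outcome | exposed) = 197/838 = 0.23508
p₀ = P(outcome | unexposed) = 288/2283 = 0.12615
Under exogeneity and monotonicity, PNS = p₁ − p₀.
PNS = 0.23508 − 0.12615 = 0.10893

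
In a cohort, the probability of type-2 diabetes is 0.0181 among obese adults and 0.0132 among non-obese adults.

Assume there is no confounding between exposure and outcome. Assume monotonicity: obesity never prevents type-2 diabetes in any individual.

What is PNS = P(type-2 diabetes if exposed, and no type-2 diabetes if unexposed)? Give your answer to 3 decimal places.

PNS ≈ 0.005

Let p₁ = 0.0181, p₀ = 0.0132.
Under exogeneity and monotonicity, PNS = p₁ − p₀.
PNS = 0.0181 − 0.0132 = 0.0049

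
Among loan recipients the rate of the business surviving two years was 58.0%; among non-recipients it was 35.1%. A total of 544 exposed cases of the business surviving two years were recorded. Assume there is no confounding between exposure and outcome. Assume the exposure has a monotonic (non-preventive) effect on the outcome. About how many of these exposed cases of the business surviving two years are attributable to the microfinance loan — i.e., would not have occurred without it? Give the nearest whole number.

about 215 cases

p₁ = 0.58, p₀ = 0.351.
PN = (p₁ − p₀)/p₁ = (0.58 − 0.351) / 0.58 ≈ 0.39483.
Attributable cases ≈ PN × (exposed cases) = 0.39483 × 544 ≈ 214.79.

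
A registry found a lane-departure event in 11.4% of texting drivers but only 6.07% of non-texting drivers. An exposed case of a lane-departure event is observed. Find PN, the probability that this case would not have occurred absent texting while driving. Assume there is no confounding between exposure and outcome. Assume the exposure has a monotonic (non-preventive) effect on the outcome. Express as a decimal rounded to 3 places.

PN ≈ 0.468

p₁ = 0.114, p₀ = 0.0607.
Under exogeneity and monotonicity, PN = (p₁ − p₀) / p₁.
PN = (0.114 − 0.0607) / 0.114 = 0.0533 / 0.114 ≈ 0.4675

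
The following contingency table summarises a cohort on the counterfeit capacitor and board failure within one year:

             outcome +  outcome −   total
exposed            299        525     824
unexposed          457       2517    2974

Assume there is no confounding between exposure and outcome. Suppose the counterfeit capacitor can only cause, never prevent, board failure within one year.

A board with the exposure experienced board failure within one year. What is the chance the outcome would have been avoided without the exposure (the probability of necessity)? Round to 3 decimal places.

p₁ = P(outcome | exposed) = 299/824 = 0.36286
p₀ = P(outcome | unexposed) = 457/2974 = 0.15367
Under exogeneity and monotonicity, PN = (p₁ − p₀) / p₁.
PN = (0.36286 − 0.15367) / 0.36286 = 0.2092 / 0.36286 ≈ 0.5765

PN ≈ 0.577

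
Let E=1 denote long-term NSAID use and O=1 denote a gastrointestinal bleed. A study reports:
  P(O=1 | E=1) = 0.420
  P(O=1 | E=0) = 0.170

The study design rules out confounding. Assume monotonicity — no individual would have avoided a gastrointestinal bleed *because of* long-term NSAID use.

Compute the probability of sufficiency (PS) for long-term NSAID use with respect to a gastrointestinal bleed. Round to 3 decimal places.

Let p₁ = 0.42, p₀ = 0.17.
Under exogeneity and monotonicity, PS = (p₁ − p₀) / (1 − p₀).
PS = (0.42 − 0.17) / (1 − 0.17) = 0.25 / 0.83 ≈ 0.3012

PS ≈ 0.301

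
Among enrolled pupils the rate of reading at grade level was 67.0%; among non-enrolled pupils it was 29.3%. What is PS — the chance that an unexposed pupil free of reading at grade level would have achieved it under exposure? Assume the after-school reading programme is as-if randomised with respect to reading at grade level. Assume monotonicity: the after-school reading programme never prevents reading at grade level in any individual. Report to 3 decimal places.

p₁ = 0.67, p₀ = 0.293.
Under exogeneity and monotonicity, PS = (p₁ − p₀) / (1 − p₀).
PS = (0.67 − 0.293) / (1 − 0.293) = 0.377 / 0.707 ≈ 0.5332

PS ≈ 0.533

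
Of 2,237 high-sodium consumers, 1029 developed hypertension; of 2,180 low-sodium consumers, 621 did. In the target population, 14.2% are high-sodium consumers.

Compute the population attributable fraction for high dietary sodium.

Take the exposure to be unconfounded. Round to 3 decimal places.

p₁ = P(outcome | exposed) = 1029/2237 = 0.45999
p₀ = P(outcome | unexposed) = 621/2180 = 0.28486
Overall risk P(Y=1) = π·p₁ + (1−π)·p₀ = 0.142×0.45999 + 0.858×0.28486 = 0.30973.
Under exogeneity, PAF = [P(Y=1) − p₀] / P(Y=1).
PAF = (0.30973 − 0.28486) / 0.30973 ≈ 0.0803

PAF ≈ 0.080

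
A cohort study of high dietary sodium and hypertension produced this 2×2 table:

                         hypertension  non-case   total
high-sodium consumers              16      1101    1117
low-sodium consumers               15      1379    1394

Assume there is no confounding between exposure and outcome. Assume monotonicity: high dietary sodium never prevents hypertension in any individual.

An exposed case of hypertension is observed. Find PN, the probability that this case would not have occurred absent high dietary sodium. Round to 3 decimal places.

p₁ = P(outcome | exposed) = 16/1117 = 0.014324
p₀ = P(outcome | unexposed) = 15/1394 = 0.01076
Under exogeneity and monotonicity, PN = (p₁ − p₀) / p₁.
PN = (0.014324 − 0.01076) / 0.014324 = 0.0035637 / 0.014324 ≈ 0.2488

PN ≈ 0.249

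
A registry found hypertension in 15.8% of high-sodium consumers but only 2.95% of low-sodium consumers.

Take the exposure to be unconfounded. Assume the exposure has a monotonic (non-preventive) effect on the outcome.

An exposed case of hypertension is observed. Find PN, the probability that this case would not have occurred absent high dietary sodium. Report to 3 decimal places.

p₁ = 0.158, p₀ = 0.0295.
Under exogeneity and monotonicity, PN = (p₁ − p₀) / p₁.
PN = (0.158 − 0.0295) / 0.158 = 0.1285 / 0.158 ≈ 0.8133

PN ≈ 0.813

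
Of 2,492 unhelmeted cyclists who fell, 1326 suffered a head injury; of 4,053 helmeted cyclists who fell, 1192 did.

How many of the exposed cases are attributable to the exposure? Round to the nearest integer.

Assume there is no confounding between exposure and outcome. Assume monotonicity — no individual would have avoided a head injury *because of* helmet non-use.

about 593 cases

p₁ = P(outcome | exposed) = 1326/2492 = 0.5321
p₀ = P(outcome | unexposed) = 1192/4053 = 0.2941
PN = (p₁ − p₀)/p₁ = (0.5321 − 0.2941) / 0.5321 ≈ 0.44728.
Attributable cases ≈ PN × (exposed cases) = 0.44728 × 1326 ≈ 593.09.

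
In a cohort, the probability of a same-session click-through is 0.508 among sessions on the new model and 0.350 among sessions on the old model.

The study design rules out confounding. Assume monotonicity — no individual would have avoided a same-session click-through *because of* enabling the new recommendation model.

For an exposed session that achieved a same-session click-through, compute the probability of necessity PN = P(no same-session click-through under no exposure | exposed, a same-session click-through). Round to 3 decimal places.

Let p₁ = 0.508, p₀ = 0.35.
Under exogeneity and monotonicity, PN = (p₁ − p₀) / p₁.
PN = (0.508 − 0.35) / 0.508 = 0.158 / 0.508 ≈ 0.3110

PN ≈ 0.311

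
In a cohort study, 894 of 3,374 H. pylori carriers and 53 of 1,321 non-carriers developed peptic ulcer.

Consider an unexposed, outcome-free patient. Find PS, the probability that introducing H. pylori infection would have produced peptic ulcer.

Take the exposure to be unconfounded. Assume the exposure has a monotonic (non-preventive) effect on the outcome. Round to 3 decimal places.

p₁ = P(outcome | exposed) = 894/3374 = 0.26497
p₀ = P(outcome | unexposed) = 53/1321 = 0.040121
Under exogeneity and monotonicity, PS = (p₁ − p₀) / (1 − p₀).
PS = (0.26497 − 0.040121) / (1 − 0.040121) = 0.22485 / 0.95988 ≈ 0.2342

PS ≈ 0.234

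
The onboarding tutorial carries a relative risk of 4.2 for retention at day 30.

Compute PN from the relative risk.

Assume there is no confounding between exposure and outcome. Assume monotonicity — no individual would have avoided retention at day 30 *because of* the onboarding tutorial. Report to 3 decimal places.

PN ≈ 0.762

Under exogeneity and monotonicity, PN = (RR − 1) / RR = 1 − 1/RR.
PN = (4.2 − 1) / 4.2 = 3.2 / 4.2 ≈ 0.7619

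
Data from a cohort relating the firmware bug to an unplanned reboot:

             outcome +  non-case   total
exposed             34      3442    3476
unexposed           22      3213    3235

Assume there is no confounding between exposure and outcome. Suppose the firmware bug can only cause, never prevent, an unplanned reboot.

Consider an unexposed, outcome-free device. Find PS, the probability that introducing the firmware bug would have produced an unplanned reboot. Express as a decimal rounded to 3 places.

p₁ = P(outcome | exposed) = 34/3476 = 0.0097814
p₀ = P(outcome | unexposed) = 22/3235 = 0.0068006
Under exogeneity and monotonicity, PS = (p₁ − p₀) / (1 − p₀).
PS = (0.0097814 − 0.0068006) / (1 − 0.0068006) = 0.0029807 / 0.9932 ≈ 0.0030

PS ≈ 0.003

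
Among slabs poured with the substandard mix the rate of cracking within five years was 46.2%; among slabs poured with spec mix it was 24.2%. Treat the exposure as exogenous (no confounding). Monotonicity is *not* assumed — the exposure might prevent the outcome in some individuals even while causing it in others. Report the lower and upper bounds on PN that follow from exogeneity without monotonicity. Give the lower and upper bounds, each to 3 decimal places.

0.476 ≤ PN ≤ 1.000

p₁ = 0.462, p₀ = 0.242.
Under exogeneity alone the bounds on PN are max{0,(p₁−p₀)/p₁} ≤ PN ≤ min{1,(1−p₀)/p₁}.
  lower = (p₁ − p₀)/p₁ = 0.22 / 0.462 ≈ 0.4762
  upper = min{1, (1 − p₀)/p₁} = 0.758 / 0.462 ≈ 1.6407 → capped at 1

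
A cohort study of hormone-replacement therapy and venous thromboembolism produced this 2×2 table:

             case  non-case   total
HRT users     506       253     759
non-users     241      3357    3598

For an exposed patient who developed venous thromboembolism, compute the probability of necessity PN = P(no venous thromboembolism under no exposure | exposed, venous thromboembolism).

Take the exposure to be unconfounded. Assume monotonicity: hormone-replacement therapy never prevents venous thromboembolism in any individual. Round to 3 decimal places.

p₁ = P(outcome | exposed) = 506/759 = 0.66667
p₀ = P(outcome | unexposed) = 241/3598 = 0.066982
Under exogeneity and monotonicity, PN = (p₁ − p₀)/p₁.
PN = (0.66667 − 0.066982) / 0.66667 ≈ 0.8995

PN ≈ 0.900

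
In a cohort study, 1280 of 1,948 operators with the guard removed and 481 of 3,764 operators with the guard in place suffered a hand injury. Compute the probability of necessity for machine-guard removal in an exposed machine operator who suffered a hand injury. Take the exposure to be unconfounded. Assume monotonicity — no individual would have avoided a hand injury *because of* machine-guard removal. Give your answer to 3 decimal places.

p₁ = P(outcome | exposed) = 1280/1948 = 0.65708
p₀ = P(outcome | unexposed) = 481/3764 = 0.12779
Under exogeneity and monotonicity, PN = (p₁ − p₀) / p₁.
PN = (0.65708 − 0.12779) / 0.65708 = 0.52929 / 0.65708 ≈ 0.8055

PN ≈ 0.806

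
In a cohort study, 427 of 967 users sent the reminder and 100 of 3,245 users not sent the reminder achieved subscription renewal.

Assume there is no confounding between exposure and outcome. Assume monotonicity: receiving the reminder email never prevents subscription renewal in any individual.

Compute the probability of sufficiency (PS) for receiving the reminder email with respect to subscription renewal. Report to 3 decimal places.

p₁ = P(outcome | exposed) = 427/967 = 0.44157
p₀ = P(outcome | unexposed) = 100/3245 = 0.030817
Under exogeneity and monotonicity, PS = (p₁ − p₀) / (1 − p₀).
PS = (0.44157 − 0.030817) / (1 − 0.030817) = 0.41076 / 0.96918 ≈ 0.4238

PS ≈ 0.424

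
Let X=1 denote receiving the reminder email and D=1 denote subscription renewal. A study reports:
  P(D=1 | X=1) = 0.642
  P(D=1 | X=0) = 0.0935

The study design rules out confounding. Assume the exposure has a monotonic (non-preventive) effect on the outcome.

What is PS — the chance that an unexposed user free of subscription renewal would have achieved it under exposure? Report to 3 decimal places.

Let p₁ = 0.642, p₀ = 0.0935.
Under exogeneity and monotonicity, PS = (p₁ − p₀) / (1 − p₀).
PS = (0.642 − 0.0935) / (1 − 0.0935) = 0.5485 / 0.9065 ≈ 0.6051

PS ≈ 0.605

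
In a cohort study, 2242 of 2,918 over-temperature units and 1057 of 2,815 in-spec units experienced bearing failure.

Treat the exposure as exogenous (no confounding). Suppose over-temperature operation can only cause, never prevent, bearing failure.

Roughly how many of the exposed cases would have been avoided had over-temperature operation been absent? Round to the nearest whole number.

p₁ = P(outcome | exposed) = 2242/2918 = 0.76833
p₀ = P(outcome | unexposed) = 1057/2815 = 0.37549
PN = (p₁ − p₀)/p₁ = (0.76833 − 0.37549) / 0.76833 ≈ 0.51130.
Attributable cases ≈ PN × (exposed cases) = 0.51130 × 2242 ≈ 1146.32.

about 1146 cases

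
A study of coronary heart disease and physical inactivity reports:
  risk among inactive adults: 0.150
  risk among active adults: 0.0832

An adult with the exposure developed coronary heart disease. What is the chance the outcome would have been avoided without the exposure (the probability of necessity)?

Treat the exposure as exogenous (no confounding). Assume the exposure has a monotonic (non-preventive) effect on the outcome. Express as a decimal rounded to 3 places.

Let p₁ = 0.15, p₀ = 0.0832.
Under exogeneity and monotonicity, PN = (p₁ − p₀) / p₁.
PN = (0.15 − 0.0832) / 0.15 = 0.0668 / 0.15 ≈ 0.4453

PN ≈ 0.445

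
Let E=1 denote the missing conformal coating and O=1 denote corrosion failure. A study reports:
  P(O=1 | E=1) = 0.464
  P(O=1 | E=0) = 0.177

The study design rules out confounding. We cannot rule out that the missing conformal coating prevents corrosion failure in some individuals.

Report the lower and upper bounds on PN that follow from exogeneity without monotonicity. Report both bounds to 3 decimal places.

Let p₁ = 0.464, p₀ = 0.177.
Under exogeneity alone the bounds on PN are max{0,(p₁−p₀)/p₁} ≤ PN ≤ min{1,(1−p₀)/p₁}.
  lower = (p₁ − p₀)/p₁ = 0.287 / 0.464 ≈ 0.6185
  upper = min{1, (1 − p₀)/p₁} = 0.823 / 0.464 ≈ 1.7737 → capped at 1

0.619 ≤ PN ≤ 1.000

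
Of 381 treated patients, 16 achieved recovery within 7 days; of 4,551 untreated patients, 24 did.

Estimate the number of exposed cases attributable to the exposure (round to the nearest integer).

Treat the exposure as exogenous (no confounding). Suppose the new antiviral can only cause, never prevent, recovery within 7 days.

p₁ = P(outcome | exposed) = 16/381 = 0.041995
p₀ = P(outcome | unexposed) = 24/4551 = 0.0052736
PN = (p₁ − p₀)/p₁ = (0.041995 − 0.0052736) / 0.041995 ≈ 0.87442.
Attributable cases ≈ PN × (exposed cases) = 0.87442 × 16 ≈ 13.99.

about 14 cases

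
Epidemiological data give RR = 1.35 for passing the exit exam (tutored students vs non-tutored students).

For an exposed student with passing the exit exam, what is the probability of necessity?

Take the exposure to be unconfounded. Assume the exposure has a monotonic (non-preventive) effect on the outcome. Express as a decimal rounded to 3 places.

Under exogeneity and monotonicity, PN = (RR − 1) / RR = 1 − 1/RR.
PN = (1.35 − 1) / 1.35 = 0.35 / 1.35 ≈ 0.2593

PN ≈ 0.259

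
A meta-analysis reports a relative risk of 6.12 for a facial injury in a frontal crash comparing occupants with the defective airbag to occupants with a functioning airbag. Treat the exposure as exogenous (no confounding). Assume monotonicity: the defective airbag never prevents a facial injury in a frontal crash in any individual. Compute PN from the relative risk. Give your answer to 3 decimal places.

Under exogeneity and monotonicity, PN = (RR − 1) / RR = 1 − 1/RR.
PN = (6.12 − 1) / 6.12 = 5.12 / 6.12 ≈ 0.8366

PN ≈ 0.837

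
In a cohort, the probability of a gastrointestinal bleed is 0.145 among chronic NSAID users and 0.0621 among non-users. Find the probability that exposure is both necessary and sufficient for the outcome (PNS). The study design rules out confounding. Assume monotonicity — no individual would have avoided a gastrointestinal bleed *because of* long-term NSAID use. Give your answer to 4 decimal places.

PNS ≈ 0.0829

Let p₁ = 0.145, p₀ = 0.0621.
Under exogeneity and monotonicity, PNS = p₁ − p₀.
PNS = 0.145 − 0.0621 = 0.0829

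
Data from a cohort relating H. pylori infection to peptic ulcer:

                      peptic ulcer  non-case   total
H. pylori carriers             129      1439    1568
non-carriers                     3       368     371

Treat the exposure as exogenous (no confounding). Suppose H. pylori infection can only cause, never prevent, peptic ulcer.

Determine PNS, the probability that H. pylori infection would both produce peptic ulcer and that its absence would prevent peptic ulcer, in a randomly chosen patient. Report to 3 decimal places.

p₁ = P(outcome | exposed) = 129/1568 = 0.08227
p₀ = P(outcome | unexposed) = 3/371 = 0.0080863
Under exogeneity and monotonicity, PNS = p₁ − p₀.
PNS = 0.08227 − 0.0080863 = 0.074184

PNS ≈ 0.074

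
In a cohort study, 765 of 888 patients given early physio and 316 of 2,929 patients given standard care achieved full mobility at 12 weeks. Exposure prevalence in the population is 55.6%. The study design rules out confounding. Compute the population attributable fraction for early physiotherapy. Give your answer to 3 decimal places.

p₁ = P(outcome | exposed) = 765/888 = 0.86149
p₀ = P(outcome | unexposed) = 316/2929 = 0.10789
Overall risk P(Y=1) = π·p₁ + (1−π)·p₀ = 0.556×0.86149 + 0.444×0.10789 = 0.52689.
Under exogeneity, PAF = [P(Y=1) − p₀] / P(Y=1).
PAF = (0.52689 − 0.10789) / 0.52689 ≈ 0.7952

PAF ≈ 0.795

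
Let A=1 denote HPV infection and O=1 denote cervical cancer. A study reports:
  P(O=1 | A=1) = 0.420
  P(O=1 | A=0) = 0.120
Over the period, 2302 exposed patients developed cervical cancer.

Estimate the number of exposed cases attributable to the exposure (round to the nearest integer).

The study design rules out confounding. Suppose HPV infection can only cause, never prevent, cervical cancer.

about 1644 cases

Let p₁ = 0.42, p₀ = 0.12.
PN = (p₁ − p₀)/p₁ = (0.42 − 0.12) / 0.42 ≈ 0.71429.
Attributable cases ≈ PN × (exposed cases) = 0.71429 × 2302 ≈ 1644.29.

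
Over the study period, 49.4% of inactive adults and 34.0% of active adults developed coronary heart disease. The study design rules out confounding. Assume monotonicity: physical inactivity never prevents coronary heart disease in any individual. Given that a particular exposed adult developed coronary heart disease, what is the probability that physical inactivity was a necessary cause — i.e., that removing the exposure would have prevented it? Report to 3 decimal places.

PN ≈ 0.312

p₁ = 0.494, p₀ = 0.34.
Under exogeneity and monotonicity, PN = (p₁ − p₀) / p₁.
PN = (0.494 − 0.34) / 0.494 = 0.154 / 0.494 ≈ 0.3117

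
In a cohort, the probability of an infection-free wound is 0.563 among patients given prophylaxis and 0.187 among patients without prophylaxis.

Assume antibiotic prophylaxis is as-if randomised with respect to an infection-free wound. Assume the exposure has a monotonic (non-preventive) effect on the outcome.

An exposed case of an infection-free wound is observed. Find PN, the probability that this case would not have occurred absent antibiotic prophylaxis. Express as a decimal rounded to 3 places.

PN ≈ 0.668

Let p₁ = 0.563, p₀ = 0.187.
Under exogeneity and monotonicity, PN = (p₁ − p₀) / p₁.
PN = (0.563 − 0.187) / 0.563 = 0.376 / 0.563 ≈ 0.6679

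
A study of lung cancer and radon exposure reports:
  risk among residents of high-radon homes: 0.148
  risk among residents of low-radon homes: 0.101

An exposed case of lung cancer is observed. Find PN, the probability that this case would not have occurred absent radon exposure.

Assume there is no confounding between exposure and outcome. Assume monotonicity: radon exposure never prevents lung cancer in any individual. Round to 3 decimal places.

Let p₁ = 0.148, p₀ = 0.101.
Under exogeneity and monotonicity, PN = (p₁ − p₀) / p₁.
PN = (0.148 − 0.101) / 0.148 = 0.047 / 0.148 ≈ 0.3176

PN ≈ 0.318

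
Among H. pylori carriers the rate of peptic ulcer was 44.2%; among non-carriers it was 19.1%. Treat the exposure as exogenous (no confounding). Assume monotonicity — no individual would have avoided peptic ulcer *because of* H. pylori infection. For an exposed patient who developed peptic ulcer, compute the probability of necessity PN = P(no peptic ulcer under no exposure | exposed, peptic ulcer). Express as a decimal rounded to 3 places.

PN ≈ 0.568

p₁ = 0.442, p₀ = 0.191.
Under exogeneity and monotonicity, PN = (p₁ − p₀) / p₁.
PN = (0.442 − 0.191) / 0.442 = 0.251 / 0.442 ≈ 0.5679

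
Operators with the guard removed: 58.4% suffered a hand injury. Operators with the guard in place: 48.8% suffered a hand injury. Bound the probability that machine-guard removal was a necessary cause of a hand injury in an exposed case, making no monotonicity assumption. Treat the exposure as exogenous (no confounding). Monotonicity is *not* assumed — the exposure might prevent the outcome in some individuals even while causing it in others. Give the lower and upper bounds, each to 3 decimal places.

0.164 ≤ PN ≤ 0.877

p₁ = 0.584, p₀ = 0.488.
Under exogeneity alone the bounds on PN are max{0,(p₁−p₀)/p₁} ≤ PN ≤ min{1,(1−p₀)/p₁}.
  lower = (p₁ − p₀)/p₁ = 0.096 / 0.584 ≈ 0.1644
  upper = min{1, (1 − p₀)/p₁} = 0.512 / 0.584 ≈ 0.8767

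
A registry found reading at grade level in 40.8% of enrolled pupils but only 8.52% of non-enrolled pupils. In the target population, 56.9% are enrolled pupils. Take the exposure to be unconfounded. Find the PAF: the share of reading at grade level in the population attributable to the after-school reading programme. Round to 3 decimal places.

p₁ = 0.408, p₀ = 0.0852.
Overall risk P(Y=1) = π·p₁ + (1−π)·p₀ = 0.569×0.408 + 0.431×0.0852 = 0.26887.
Under exogeneity, PAF = [P(Y=1) − p₀] / P(Y=1).
PAF = (0.26887 − 0.0852) / 0.26887 ≈ 0.6831

PAF ≈ 0.683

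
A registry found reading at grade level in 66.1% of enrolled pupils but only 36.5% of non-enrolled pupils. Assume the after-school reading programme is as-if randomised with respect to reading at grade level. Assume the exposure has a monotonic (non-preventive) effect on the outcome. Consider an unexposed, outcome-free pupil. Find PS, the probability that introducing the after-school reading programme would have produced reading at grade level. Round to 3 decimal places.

PS ≈ 0.466

p₁ = 0.661, p₀ = 0.365.
Under exogeneity and monotonicity, PS = (p₁ − p₀) / (1 − p₀).
PS = (0.661 − 0.365) / (1 − 0.365) = 0.296 / 0.635 ≈ 0.4661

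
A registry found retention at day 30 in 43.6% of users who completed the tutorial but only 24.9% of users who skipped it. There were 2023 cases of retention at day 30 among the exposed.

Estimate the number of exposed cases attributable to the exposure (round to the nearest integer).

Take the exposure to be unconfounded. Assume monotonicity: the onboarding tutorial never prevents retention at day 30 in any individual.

p₁ = 0.436, p₀ = 0.249.
PN = (p₁ − p₀)/p₁ = (0.436 − 0.249) / 0.436 ≈ 0.42890.
Attributable cases ≈ PN × (exposed cases) = 0.42890 × 2023 ≈ 867.66.

about 868 cases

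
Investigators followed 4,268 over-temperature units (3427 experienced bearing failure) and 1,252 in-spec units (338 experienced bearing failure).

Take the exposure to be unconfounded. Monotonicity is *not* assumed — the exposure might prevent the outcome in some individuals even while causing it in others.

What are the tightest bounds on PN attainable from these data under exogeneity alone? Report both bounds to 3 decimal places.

p₁ = P(outcome | exposed) = 3427/4268 = 0.80295
p₀ = P(outcome | unexposed) = 338/1252 = 0.26997
Under exogeneity alone the bounds on PN are max{0,(p₁−p₀)/p₁} ≤ PN ≤ min{1,(1−p₀)/p₁}.
  lower = (p₁ − p₀)/p₁ = 0.53298 / 0.80295 ≈ 0.6638
  upper = min{1, (1 − p₀)/p₁} = 0.73003 / 0.80295 ≈ 0.9092

0.664 ≤ PN ≤ 0.909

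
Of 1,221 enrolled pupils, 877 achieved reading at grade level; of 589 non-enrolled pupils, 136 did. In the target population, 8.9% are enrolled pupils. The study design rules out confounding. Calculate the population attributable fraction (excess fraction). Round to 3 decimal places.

PAF ≈ 0.158

p₁ = P(outcome | exposed) = 877/1221 = 0.71826
p₀ = P(outcome | unexposed) = 136/589 = 0.2309
Overall risk P(Y=1) = π·p₁ + (1−π)·p₀ = 0.089×0.71826 + 0.911×0.2309 = 0.27428.
Under exogeneity, PAF = [P(Y=1) − p₀] / P(Y=1).
PAF = (0.27428 − 0.2309) / 0.27428 ≈ 0.1581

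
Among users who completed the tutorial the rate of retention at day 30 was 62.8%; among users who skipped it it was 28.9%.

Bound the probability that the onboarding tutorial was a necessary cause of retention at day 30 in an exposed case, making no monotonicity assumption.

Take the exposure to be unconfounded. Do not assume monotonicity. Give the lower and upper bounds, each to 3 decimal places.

p₁ = 0.628, p₀ = 0.289.
Under exogeneity alone the bounds on PN are max{0,(p₁−p₀)/p₁} ≤ PN ≤ min{1,(1−p₀)/p₁}.
  lower = (p₁ − p₀)/p₁ = 0.339 / 0.628 ≈ 0.5398
  upper = min{1, (1 − p₀)/p₁} = 0.711 / 0.628 ≈ 1.1322 → capped at 1

0.540 ≤ PN ≤ 1.000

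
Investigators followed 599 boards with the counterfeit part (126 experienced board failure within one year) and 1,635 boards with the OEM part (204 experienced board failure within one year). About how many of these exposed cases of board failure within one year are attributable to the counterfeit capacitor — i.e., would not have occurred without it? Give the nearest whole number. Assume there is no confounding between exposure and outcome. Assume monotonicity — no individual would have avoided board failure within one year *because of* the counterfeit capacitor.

p₁ = P(outcome | exposed) = 126/599 = 0.21035
p₀ = P(outcome | unexposed) = 204/1635 = 0.12477
PN = (p₁ − p₀)/p₁ = (0.21035 − 0.12477) / 0.21035 ≈ 0.40684.
Attributable cases ≈ PN × (exposed cases) = 0.40684 × 126 ≈ 51.26.

about 51 cases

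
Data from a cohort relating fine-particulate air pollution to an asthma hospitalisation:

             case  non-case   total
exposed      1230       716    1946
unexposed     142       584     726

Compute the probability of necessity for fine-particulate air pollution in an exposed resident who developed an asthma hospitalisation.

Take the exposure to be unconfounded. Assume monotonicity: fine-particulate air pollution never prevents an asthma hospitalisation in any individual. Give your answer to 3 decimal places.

PN ≈ 0.691

p₁ = P(outcome | exposed) = 1230/1946 = 0.63207
p₀ = P(outcome | unexposed) = 142/726 = 0.19559
Under exogeneity and monotonicity, PN = (p₁ − p₀) / p₁.
PN = (0.63207 − 0.19559) / 0.63207 = 0.43647 / 0.63207 ≈ 0.6906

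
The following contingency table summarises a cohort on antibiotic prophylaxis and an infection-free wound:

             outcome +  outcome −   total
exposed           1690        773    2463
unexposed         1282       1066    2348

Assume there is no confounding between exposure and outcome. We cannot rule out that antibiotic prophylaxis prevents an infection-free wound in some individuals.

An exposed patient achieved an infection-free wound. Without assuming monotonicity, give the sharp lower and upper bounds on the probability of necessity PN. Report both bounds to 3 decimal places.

0.204 ≤ PN ≤ 0.662

p₁ = P(outcome | exposed) = 1690/2463 = 0.68616
p₀ = P(outcome | unexposed) = 1282/2348 = 0.546
Under exogeneity alone the bounds on PN are max{0,(p₁−p₀)/p₁} ≤ PN ≤ min{1,(1−p₀)/p₁}.
  lower = (p₁ − p₀)/p₁ = 0.14016 / 0.68616 ≈ 0.2043
  upper = min{1, (1 − p₀)/p₁} = 0.454 / 0.68616 ≈ 0.6617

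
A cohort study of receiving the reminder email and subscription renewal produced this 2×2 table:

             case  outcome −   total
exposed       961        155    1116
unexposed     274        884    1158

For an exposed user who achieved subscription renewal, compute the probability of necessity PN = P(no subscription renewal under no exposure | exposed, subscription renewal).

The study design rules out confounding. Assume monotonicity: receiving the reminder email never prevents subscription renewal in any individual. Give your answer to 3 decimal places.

p₁ = P(outcome | exposed) = 961/1116 = 0.86111
p₀ = P(outcome | unexposed) = 274/1158 = 0.23661
Under exogeneity and monotonicity, PN = (p₁ − p₀)/p₁.
PN = (0.86111 − 0.23661) / 0.86111 ≈ 0.7252

PN ≈ 0.725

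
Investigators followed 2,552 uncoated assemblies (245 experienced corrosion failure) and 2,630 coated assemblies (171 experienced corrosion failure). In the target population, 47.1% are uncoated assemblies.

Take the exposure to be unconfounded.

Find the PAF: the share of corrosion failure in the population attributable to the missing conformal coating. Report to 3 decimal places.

PAF ≈ 0.183

p₁ = P(outcome | exposed) = 245/2552 = 0.096003
p₀ = P(outcome | unexposed) = 171/2630 = 0.065019
Overall risk P(Y=1) = π·p₁ + (1−π)·p₀ = 0.471×0.096003 + 0.529×0.065019 = 0.079613.
Under exogeneity, PAF = [P(Y=1) − p₀] / P(Y=1).
PAF = (0.079613 − 0.065019) / 0.079613 ≈ 0.1833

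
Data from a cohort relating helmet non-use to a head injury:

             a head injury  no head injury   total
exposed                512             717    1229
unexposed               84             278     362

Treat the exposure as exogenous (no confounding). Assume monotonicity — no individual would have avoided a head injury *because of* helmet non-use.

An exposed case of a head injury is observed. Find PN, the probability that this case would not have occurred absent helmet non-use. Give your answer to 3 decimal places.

PN ≈ 0.443

p₁ = P(outcome | exposed) = 512/1229 = 0.4166
p₀ = P(outcome | unexposed) = 84/362 = 0.23204
Under exogeneity and monotonicity, PN = (p₁ − p₀) / p₁.
PN = (0.4166 − 0.23204) / 0.4166 = 0.18455 / 0.4166 ≈ 0.4430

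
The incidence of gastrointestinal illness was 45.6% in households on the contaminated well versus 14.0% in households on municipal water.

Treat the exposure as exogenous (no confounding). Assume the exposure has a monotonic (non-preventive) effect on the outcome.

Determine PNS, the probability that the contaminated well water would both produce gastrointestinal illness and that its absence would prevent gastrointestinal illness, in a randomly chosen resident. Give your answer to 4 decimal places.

p₁ = 0.456, p₀ = 0.14.
Under exogeneity and monotonicity, PNS = p₁ − p₀.
PNS = 0.456 − 0.14 = 0.316

PNS ≈ 0.3160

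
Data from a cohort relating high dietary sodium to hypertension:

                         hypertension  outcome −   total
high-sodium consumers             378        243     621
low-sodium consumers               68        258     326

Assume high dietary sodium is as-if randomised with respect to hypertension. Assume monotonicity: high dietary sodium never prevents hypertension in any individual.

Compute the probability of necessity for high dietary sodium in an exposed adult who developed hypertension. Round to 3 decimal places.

p₁ = P(outcome | exposed) = 378/621 = 0.6087
p₀ = P(outcome | unexposed) = 68/326 = 0.20859
Under exogeneity and monotonicity, PN = (p₁ − p₀)/p₁.
PN = (0.6087 − 0.20859) / 0.6087 ≈ 0.6573

PN ≈ 0.657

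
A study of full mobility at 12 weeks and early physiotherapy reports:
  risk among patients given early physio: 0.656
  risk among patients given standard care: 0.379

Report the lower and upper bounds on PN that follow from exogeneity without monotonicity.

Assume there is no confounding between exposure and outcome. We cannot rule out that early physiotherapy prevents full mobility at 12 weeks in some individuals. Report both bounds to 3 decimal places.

0.422 ≤ PN ≤ 0.947

Let p₁ = 0.656, p₀ = 0.379.
Under exogeneity alone the bounds on PN are max{0,(p₁−p₀)/p₁} ≤ PN ≤ min{1,(1−p₀)/p₁}.
  lower = (p₁ − p₀)/p₁ = 0.277 / 0.656 ≈ 0.4223
  upper = min{1, (1 − p₀)/p₁} = 0.621 / 0.656 ≈ 0.9466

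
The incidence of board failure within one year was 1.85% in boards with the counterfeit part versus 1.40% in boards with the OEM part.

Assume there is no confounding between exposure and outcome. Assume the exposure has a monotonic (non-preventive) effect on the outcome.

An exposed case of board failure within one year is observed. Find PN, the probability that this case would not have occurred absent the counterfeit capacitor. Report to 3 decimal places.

p₁ = 0.0185, p₀ = 0.014.
Under exogeneity and monotonicity, PN = (p₁ − p₀) / p₁.
PN = (0.0185 − 0.014) / 0.0185 = 0.0045 / 0.0185 ≈ 0.2432

PN ≈ 0.243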